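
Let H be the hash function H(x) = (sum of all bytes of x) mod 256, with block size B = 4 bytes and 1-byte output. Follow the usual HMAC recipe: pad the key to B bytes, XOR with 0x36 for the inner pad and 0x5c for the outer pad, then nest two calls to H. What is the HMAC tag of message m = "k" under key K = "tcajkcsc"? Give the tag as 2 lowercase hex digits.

ab

Key "tcajkcsc" = 74 63 61 6a 6b 63 73 63 is 8 bytes > B = 4, so hash it first: H(key) = 46, then zero-pad to 4 bytes: K' = 46 00 00 00.
K' ⊕ ipad = 70 36 36 36.  K' ⊕ opad = 1a 5c 5c 5c.
Inner input = (K'⊕ipad) ∥ m = 70 36 36 36 ∥ 6b.
Inner hash: sum = 112+54+54+54+107 = 381; mod 256 = 125 → 7d.
Outer input = (K'⊕opad) ∥ inner = 1a 5c 5c 5c ∥ 7d.
Outer hash (tag): sum = 26+92+92+92+125 = 427; mod 256 = 171 → ab.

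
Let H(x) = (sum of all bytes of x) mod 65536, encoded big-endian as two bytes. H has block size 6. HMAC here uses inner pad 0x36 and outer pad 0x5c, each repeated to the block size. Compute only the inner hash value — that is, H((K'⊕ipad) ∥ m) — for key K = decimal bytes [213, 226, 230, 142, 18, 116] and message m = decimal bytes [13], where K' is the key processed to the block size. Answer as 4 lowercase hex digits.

03b2

Key decimal bytes [213, 226, 230, 142, 18, 116] = d5 e2 e6 8e 12 74 is exactly B = 6 bytes: K' = d5 e2 e6 8e 12 74.
K' ⊕ ipad = e3 d4 d0 b8 24 42.
Inner input = e3 d4 d0 b8 24 42 ∥ 0d.
Inner hash: sum = 227+212+208+184+36+66+13 = 946 → 03 b2.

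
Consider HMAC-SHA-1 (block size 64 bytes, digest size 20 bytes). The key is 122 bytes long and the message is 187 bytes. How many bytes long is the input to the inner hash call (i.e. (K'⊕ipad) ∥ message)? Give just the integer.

251

Key is 122 > 64 bytes, so it is hashed to 20 bytes then zero-padded to 64: |K'| = 64.
Inner input = (K'⊕ipad) ∥ m → 64 + 187 = 251 bytes.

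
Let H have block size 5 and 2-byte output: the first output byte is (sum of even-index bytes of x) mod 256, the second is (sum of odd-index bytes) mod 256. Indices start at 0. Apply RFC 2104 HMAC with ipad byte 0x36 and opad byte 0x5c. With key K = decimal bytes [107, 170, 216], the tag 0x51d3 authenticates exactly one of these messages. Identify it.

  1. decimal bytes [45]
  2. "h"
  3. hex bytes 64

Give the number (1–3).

2

Key decimal bytes [107, 170, 216] = 6b aa d8 is 3 bytes ≤ B = 5; zero-pad to 5 bytes: K' = 6b aa d8 00 00.
K' ⊕ ipad = 5d 9c ee 36 36; K' ⊕ opad = 37 f6 84 5c 5c.
m1: inner = H(5d 9c ee 36 36 2d) = 81 ff; tag = H(37 f6 84 5c 5c 81 ff) = 16d3
m2: inner = H(5d 9c ee 36 36 68) = 81 3a; tag = H(37 f6 84 5c 5c 81 3a) = 51d3 ← matches
m3: inner = H(5d 9c ee 36 36 64) = 81 36; tag = H(37 f6 84 5c 5c 81 36) = 4dd3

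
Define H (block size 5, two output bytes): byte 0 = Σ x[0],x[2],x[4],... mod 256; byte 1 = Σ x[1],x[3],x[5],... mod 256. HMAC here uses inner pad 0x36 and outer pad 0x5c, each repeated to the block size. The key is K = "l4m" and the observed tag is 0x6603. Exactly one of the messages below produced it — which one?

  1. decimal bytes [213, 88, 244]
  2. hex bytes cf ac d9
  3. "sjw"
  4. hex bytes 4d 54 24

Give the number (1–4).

Key "l4m" = 6c 34 6d is 3 bytes ≤ B = 5; zero-pad to 5 bytes: K' = 6c 34 6d 00 00.
K' ⊕ ipad = 5a 02 5b 36 36; K' ⊕ opad = 30 68 31 5c 5c.
m1: inner = H(5a 02 5b 36 36 d5 58 f4) = 43 01; tag = H(30 68 31 5c 5c 43 01) = be07
m2: inner = H(5a 02 5b 36 36 cf ac d9) = 97 e0; tag = H(30 68 31 5c 5c 97 e0) = 9d5b
m3: inner = H(5a 02 5b 36 36 73 6a 77) = 55 22; tag = H(30 68 31 5c 5c 55 22) = df19
m4: inner = H(5a 02 5b 36 36 4d 54 24) = 3f a9; tag = H(30 68 31 5c 5c 3f a9) = 6603 ← matches

4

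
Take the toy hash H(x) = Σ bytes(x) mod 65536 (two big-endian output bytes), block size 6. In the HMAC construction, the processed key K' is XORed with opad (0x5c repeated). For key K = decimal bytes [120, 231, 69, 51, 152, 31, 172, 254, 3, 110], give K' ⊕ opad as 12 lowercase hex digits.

Key decimal bytes [120, 231, 69, 51, 152, 31, 172, 254, 3, 110] = 78 e7 45 33 98 1f ac fe 03 6e is 10 bytes > B = 6, so hash it first: H(key) = 04 a9, then zero-pad to 6 bytes: K' = 04 a9 00 00 00 00.
XOR each byte with 0x5c: 04⊕5c=58, a9⊕5c=f5, 00⊕5c=5c, 00⊕5c=5c, 00⊕5c=5c, 00⊕5c=5c.

58f55c5c5c5c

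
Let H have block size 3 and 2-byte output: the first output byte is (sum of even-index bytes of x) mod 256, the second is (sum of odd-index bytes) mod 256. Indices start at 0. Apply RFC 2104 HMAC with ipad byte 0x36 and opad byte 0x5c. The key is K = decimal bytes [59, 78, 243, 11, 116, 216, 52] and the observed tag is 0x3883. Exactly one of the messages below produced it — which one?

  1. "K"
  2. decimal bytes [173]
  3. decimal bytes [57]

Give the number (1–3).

Key decimal bytes [59, 78, 243, 11, 116, 216, 52] = 3b 4e f3 0b 74 d8 34 is 7 bytes > B = 3, so hash it first: H(key) = d6 31, then zero-pad to 3 bytes: K' = d6 31 00.
K' ⊕ ipad = e0 07 36; K' ⊕ opad = 8a 6d 5c.
m1: inner = H(e0 07 36 4b) = 16 52; tag = H(8a 6d 5c 16 52) = 3883 ← matches
m2: inner = H(e0 07 36 ad) = 16 b4; tag = H(8a 6d 5c 16 b4) = 9a83
m3: inner = H(e0 07 36 39) = 16 40; tag = H(8a 6d 5c 16 40) = 2683

1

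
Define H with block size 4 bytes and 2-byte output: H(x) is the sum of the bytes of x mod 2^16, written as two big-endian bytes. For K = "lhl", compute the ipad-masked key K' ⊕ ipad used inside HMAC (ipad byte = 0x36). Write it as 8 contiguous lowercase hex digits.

5a5e5a36

Key "lhl" = 6c 68 6c is 3 bytes ≤ B = 4; zero-pad to 4 bytes: K' = 6c 68 6c 00.
XOR each byte with 0x36: 6c⊕36=5a, 68⊕36=5e, 6c⊕36=5a, 00⊕36=36.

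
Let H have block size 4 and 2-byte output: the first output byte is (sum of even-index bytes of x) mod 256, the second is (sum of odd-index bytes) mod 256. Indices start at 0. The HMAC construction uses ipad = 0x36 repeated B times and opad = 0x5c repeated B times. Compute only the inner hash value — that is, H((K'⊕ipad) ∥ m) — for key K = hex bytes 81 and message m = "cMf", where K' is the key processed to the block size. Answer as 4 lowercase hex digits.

Key hex bytes 81 is 1 byte ≤ B = 4; zero-pad to 4 bytes: K' = 81 00 00 00.
K' ⊕ ipad = b7 36 36 36.
Inner input = b7 36 36 36 ∥ 63 4d 66.
Inner hash: even-index sum = 438 mod 256 = 182; odd-index sum = 185 mod 256 = 185 → b6 b9.

b6b9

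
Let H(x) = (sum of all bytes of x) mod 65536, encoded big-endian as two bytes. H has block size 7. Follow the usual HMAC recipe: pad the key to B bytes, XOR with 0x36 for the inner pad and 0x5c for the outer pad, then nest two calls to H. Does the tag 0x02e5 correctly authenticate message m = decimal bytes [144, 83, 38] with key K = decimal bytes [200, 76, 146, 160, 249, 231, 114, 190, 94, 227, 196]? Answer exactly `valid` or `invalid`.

valid

Key decimal bytes [200, 76, 146, 160, 249, 231, 114, 190, 94, 227, 196] = c8 4c 92 a0 f9 e7 72 be 5e e3 c4 is 11 bytes > B = 7, so hash it first: H(key) = 07 5b, then zero-pad to 7 bytes: K' = 07 5b 00 00 00 00 00.
K' ⊕ ipad = 31 6d 36 36 36 36 36; K' ⊕ opad = 5b 07 5c 5c 5c 5c 5c.
Inner hash: sum = 49+109+54+54+54+54+54+144+83+38 = 693 → 02 b5.
Outer hash (recomputed tag): sum = 91+7+92+92+92+92+92+2+181 = 741 → 02 e5.
Recomputed tag = 02e5; claimed = 02e5 → match.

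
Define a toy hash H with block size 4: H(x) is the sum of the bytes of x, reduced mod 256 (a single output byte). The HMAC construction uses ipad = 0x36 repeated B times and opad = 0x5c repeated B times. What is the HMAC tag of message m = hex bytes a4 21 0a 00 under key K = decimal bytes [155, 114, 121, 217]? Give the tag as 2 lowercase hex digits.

Key decimal bytes [155, 114, 121, 217] = 9b 72 79 d9 is exactly B = 4 bytes: K' = 9b 72 79 d9.
K' ⊕ ipad = ad 44 4f ef.  K' ⊕ opad = c7 2e 25 85.
Inner input = (K'⊕ipad) ∥ m = ad 44 4f ef ∥ a4 21 0a 00.
Inner hash: sum = 173+68+79+239+164+33+10+0 = 766; mod 256 = 254 → fe.
Outer input = (K'⊕opad) ∥ inner = c7 2e 25 85 ∥ fe.
Outer hash (tag): sum = 199+46+37+133+254 = 669; mod 256 = 157 → 9d.

9d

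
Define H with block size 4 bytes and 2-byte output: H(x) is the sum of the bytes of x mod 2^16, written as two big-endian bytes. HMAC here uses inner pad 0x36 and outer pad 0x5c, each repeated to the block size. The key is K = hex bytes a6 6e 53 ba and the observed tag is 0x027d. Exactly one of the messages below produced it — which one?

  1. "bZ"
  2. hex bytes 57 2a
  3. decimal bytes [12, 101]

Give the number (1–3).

Key hex bytes a6 6e 53 ba is exactly B = 4 bytes: K' = a6 6e 53 ba.
K' ⊕ ipad = 90 58 65 8c; K' ⊕ opad = fa 32 0f e6.
m1: inner = H(90 58 65 8c 62 5a) = 02 95; tag = H(fa 32 0f e6 02 95) = 02b8
m2: inner = H(90 58 65 8c 57 2a) = 02 5a; tag = H(fa 32 0f e6 02 5a) = 027d ← matches
m3: inner = H(90 58 65 8c 0c 65) = 02 4a; tag = H(fa 32 0f e6 02 4a) = 026d

2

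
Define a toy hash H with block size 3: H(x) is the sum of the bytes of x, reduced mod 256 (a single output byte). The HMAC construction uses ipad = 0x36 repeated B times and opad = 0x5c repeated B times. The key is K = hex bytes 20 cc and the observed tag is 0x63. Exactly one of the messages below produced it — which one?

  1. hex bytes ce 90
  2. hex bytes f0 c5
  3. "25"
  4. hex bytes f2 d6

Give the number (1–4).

2

Key hex bytes 20 cc is 2 bytes ≤ B = 3; zero-pad to 3 bytes: K' = 20 cc 00.
K' ⊕ ipad = 16 fa 36; K' ⊕ opad = 7c 90 5c.
m1: inner = H(16 fa 36 ce 90) = a4; tag = H(7c 90 5c a4) = 0c
m2: inner = H(16 fa 36 f0 c5) = fb; tag = H(7c 90 5c fb) = 63 ← matches
m3: inner = H(16 fa 36 32 35) = ad; tag = H(7c 90 5c ad) = 15
m4: inner = H(16 fa 36 f2 d6) = 0e; tag = H(7c 90 5c 0e) = 76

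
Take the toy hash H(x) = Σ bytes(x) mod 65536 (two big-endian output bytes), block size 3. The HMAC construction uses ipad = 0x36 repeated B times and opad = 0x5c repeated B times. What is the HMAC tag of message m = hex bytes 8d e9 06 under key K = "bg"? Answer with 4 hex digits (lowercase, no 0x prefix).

012e

Key "bg" = 62 67 is 2 bytes ≤ B = 3; zero-pad to 3 bytes: K' = 62 67 00.
K' ⊕ ipad = 54 51 36.  K' ⊕ opad = 3e 3b 5c.
Inner input = (K'⊕ipad) ∥ m = 54 51 36 ∥ 8d e9 06.
Inner hash: sum = 84+81+54+141+233+6 = 599 → 02 57.
Outer input = (K'⊕opad) ∥ inner = 3e 3b 5c ∥ 02 57.
Outer hash (tag): sum = 62+59+92+2+87 = 302 → 01 2e.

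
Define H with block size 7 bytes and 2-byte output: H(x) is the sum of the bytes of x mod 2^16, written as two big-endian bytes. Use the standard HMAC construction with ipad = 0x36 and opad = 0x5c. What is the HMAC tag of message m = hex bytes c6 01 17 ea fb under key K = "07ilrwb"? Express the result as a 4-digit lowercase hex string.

0233

Key "07ilrwb" = 30 37 69 6c 72 77 62 is exactly B = 7 bytes: K' = 30 37 69 6c 72 77 62.
K' ⊕ ipad = 06 01 5f 5a 44 41 54.  K' ⊕ opad = 6c 6b 35 30 2e 2b 3e.
Inner input = (K'⊕ipad) ∥ m = 06 01 5f 5a 44 41 54 ∥ c6 01 17 ea fb.
Inner hash: sum = 6+1+95+90+68+65+84+198+1+23+234+251 = 1116 → 04 5c.
Outer input = (K'⊕opad) ∥ inner = 6c 6b 35 30 2e 2b 3e ∥ 04 5c.
Outer hash (tag): sum = 108+107+53+48+46+43+62+4+92 = 563 → 02 33.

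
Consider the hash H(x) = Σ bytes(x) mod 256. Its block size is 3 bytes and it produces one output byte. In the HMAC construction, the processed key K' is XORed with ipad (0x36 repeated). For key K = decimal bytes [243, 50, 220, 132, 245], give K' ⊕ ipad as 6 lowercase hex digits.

Key decimal bytes [243, 50, 220, 132, 245] = f3 32 dc 84 f5 is 5 bytes > B = 3, so hash it first: H(key) = 7a, then zero-pad to 3 bytes: K' = 7a 00 00.
XOR each byte with 0x36: 7a⊕36=4c, 00⊕36=36, 00⊕36=36.

4c3636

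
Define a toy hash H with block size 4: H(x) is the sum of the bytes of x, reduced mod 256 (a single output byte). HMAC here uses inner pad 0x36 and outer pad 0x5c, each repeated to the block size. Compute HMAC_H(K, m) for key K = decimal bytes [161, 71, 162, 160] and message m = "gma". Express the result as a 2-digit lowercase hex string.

79

Key decimal bytes [161, 71, 162, 160] = a1 47 a2 a0 is exactly B = 4 bytes: K' = a1 47 a2 a0.
K' ⊕ ipad = 97 71 94 96.  K' ⊕ opad = fd 1b fe fc.
Inner input = (K'⊕ipad) ∥ m = 97 71 94 96 ∥ 67 6d 61.
Inner hash: sum = 151+113+148+150+103+109+97 = 871; mod 256 = 103 → 67.
Outer input = (K'⊕opad) ∥ inner = fd 1b fe fc ∥ 67.
Outer hash (tag): sum = 253+27+254+252+103 = 889; mod 256 = 121 → 79.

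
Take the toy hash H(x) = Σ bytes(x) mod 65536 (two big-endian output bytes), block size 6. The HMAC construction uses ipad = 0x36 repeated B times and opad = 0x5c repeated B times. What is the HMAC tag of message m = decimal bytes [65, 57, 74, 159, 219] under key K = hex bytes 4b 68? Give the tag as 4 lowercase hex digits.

Key hex bytes 4b 68 is 2 bytes ≤ B = 6; zero-pad to 6 bytes: K' = 4b 68 00 00 00 00.
K' ⊕ ipad = 7d 5e 36 36 36 36.  K' ⊕ opad = 17 34 5c 5c 5c 5c.
Inner input = (K'⊕ipad) ∥ m = 7d 5e 36 36 36 36 ∥ 41 39 4a 9f db.
Inner hash: sum = 125+94+54+54+54+54+65+57+74+159+219 = 1009 → 03 f1.
Outer input = (K'⊕opad) ∥ inner = 17 34 5c 5c 5c 5c ∥ 03 f1.
Outer hash (tag): sum = 23+52+92+92+92+92+3+241 = 687 → 02 af.

02af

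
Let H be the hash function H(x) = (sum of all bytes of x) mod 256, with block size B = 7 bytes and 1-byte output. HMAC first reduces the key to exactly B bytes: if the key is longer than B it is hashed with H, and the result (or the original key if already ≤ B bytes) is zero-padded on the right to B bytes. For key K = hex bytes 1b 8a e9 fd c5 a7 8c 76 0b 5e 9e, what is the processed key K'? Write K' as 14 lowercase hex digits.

00000000000000

|K| = 11 > B = 7, so first hash the key.
H(K): sum = 27+138+233+253+197+167+140+118+11+94+158 = 1536; mod 256 = 0 → 00.
Zero-pad H(K) = 00 to 7 bytes: K' = 00 00 00 00 00 00 00.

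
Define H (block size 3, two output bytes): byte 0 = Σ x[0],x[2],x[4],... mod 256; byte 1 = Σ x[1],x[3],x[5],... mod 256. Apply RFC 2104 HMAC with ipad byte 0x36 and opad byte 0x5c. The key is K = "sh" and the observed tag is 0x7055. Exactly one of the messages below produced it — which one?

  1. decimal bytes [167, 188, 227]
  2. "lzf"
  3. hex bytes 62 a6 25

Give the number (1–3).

3

Key "sh" = 73 68 is 2 bytes ≤ B = 3; zero-pad to 3 bytes: K' = 73 68 00.
K' ⊕ ipad = 45 5e 36; K' ⊕ opad = 2f 34 5c.
m1: inner = H(45 5e 36 a7 bc e3) = 37 e8; tag = H(2f 34 5c 37 e8) = 736b
m2: inner = H(45 5e 36 6c 7a 66) = f5 30; tag = H(2f 34 5c f5 30) = bb29
m3: inner = H(45 5e 36 62 a6 25) = 21 e5; tag = H(2f 34 5c 21 e5) = 7055 ← matches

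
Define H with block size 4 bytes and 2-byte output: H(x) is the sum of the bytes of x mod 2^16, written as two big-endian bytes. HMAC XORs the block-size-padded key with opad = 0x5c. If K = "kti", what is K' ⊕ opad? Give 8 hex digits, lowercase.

Key "kti" = 6b 74 69 is 3 bytes ≤ B = 4; zero-pad to 4 bytes: K' = 6b 74 69 00.
XOR each byte with 0x5c: 6b⊕5c=37, 74⊕5c=28, 69⊕5c=35, 00⊕5c=5c.

3728355c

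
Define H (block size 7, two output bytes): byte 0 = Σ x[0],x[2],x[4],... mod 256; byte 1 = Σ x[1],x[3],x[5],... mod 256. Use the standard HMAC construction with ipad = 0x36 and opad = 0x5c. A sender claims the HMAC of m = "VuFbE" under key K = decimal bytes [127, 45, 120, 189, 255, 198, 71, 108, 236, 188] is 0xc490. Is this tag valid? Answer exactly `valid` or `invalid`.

invalid

Key decimal bytes [127, 45, 120, 189, 255, 198, 71, 108, 236, 188] = 7f 2d 78 bd ff c6 47 6c ec bc is 10 bytes > B = 7, so hash it first: H(key) = 29 d8, then zero-pad to 7 bytes: K' = 29 d8 00 00 00 00 00.
K' ⊕ ipad = 1f ee 36 36 36 36 36; K' ⊕ opad = 75 84 5c 5c 5c 5c 5c.
Inner hash: even-index sum = 408 mod 256 = 152; odd-index sum = 571 mod 256 = 59 → 98 3b.
Outer hash (recomputed tag): even-index sum = 452 mod 256 = 196; odd-index sum = 468 mod 256 = 212 → c4 d4.
Recomputed tag = c4d4; claimed = c490 → mismatch.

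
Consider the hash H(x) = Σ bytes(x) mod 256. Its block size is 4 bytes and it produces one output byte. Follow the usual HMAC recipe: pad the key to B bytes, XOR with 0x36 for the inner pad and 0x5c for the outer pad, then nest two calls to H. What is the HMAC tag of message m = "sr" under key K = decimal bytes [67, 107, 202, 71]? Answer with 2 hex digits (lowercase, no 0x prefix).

2b

Key decimal bytes [67, 107, 202, 71] = 43 6b ca 47 is exactly B = 4 bytes: K' = 43 6b ca 47.
K' ⊕ ipad = 75 5d fc 71.  K' ⊕ opad = 1f 37 96 1b.
Inner input = (K'⊕ipad) ∥ m = 75 5d fc 71 ∥ 73 72.
Inner hash: sum = 117+93+252+113+115+114 = 804; mod 256 = 36 → 24.
Outer input = (K'⊕opad) ∥ inner = 1f 37 96 1b ∥ 24.
Outer hash (tag): sum = 31+55+150+27+36 = 299; mod 256 = 43 → 2b.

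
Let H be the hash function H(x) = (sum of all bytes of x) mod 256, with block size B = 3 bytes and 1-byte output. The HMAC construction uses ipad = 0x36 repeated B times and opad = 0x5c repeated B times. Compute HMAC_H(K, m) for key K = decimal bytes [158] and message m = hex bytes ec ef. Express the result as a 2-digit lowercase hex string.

Key decimal bytes [158] = 9e is 1 byte ≤ B = 3; zero-pad to 3 bytes: K' = 9e 00 00.
K' ⊕ ipad = a8 36 36.  K' ⊕ opad = c2 5c 5c.
Inner input = (K'⊕ipad) ∥ m = a8 36 36 ∥ ec ef.
Inner hash: sum = 168+54+54+236+239 = 751; mod 256 = 239 → ef.
Outer input = (K'⊕opad) ∥ inner = c2 5c 5c ∥ ef.
Outer hash (tag): sum = 194+92+92+239 = 617; mod 256 = 105 → 69.

69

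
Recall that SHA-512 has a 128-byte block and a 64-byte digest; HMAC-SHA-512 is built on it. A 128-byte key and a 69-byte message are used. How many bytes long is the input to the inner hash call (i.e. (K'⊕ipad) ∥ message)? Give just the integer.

Key is 128 ≤ 128 bytes, zero-padded: |K'| = 128.
Inner input = (K'⊕ipad) ∥ m → 128 + 69 = 197 bytes.

197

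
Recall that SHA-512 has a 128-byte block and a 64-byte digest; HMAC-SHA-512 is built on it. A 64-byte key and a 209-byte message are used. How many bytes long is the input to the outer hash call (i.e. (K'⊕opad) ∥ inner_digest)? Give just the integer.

192

Key is 64 ≤ 128 bytes, zero-padded: |K'| = 128.
Outer input = (K'⊕opad) ∥ H(inner) → 128 + 64 = 192 bytes.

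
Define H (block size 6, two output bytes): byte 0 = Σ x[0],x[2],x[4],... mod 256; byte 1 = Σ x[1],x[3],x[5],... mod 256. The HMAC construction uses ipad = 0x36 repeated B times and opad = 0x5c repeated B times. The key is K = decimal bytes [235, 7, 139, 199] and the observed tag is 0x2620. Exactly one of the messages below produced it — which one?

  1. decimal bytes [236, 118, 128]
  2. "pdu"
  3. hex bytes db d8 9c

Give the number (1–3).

1

Key decimal bytes [235, 7, 139, 199] = eb 07 8b c7 is 4 bytes ≤ B = 6; zero-pad to 6 bytes: K' = eb 07 8b c7 00 00.
K' ⊕ ipad = dd 31 bd f1 36 36; K' ⊕ opad = b7 5b d7 9b 5c 5c.
m1: inner = H(dd 31 bd f1 36 36 ec 76 80) = 3c ce; tag = H(b7 5b d7 9b 5c 5c 3c ce) = 2620 ← matches
m2: inner = H(dd 31 bd f1 36 36 70 64 75) = b5 bc; tag = H(b7 5b d7 9b 5c 5c b5 bc) = 9f0e
m3: inner = H(dd 31 bd f1 36 36 db d8 9c) = 47 30; tag = H(b7 5b d7 9b 5c 5c 47 30) = 3182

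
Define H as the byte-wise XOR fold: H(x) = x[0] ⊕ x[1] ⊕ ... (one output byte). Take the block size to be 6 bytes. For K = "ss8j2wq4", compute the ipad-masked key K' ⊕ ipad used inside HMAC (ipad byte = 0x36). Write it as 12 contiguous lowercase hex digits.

Key "ss8j2wq4" = 73 73 38 6a 32 77 71 34 is 8 bytes > B = 6, so hash it first: H(key) = 52, then zero-pad to 6 bytes: K' = 52 00 00 00 00 00.
XOR each byte with 0x36: 52⊕36=64, 00⊕36=36, 00⊕36=36, 00⊕36=36, 00⊕36=36, 00⊕36=36.

643636363636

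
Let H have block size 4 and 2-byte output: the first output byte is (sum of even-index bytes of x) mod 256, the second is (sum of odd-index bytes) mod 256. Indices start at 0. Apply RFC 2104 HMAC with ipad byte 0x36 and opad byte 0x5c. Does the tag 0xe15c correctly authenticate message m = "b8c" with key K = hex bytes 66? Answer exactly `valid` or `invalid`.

valid

Key hex bytes 66 is 1 byte ≤ B = 4; zero-pad to 4 bytes: K' = 66 00 00 00.
K' ⊕ ipad = 50 36 36 36; K' ⊕ opad = 3a 5c 5c 5c.
Inner hash: even-index sum = 331 mod 256 = 75; odd-index sum = 164 mod 256 = 164 → 4b a4.
Outer hash (recomputed tag): even-index sum = 225 mod 256 = 225; odd-index sum = 348 mod 256 = 92 → e1 5c.
Recomputed tag = e15c; claimed = e15c → match.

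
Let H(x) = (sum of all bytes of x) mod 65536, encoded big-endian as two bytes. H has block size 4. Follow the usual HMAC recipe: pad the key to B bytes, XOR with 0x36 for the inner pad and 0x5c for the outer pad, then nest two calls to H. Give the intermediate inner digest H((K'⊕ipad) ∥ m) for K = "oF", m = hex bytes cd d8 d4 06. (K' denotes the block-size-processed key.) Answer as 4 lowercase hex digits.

Key "oF" = 6f 46 is 2 bytes ≤ B = 4; zero-pad to 4 bytes: K' = 6f 46 00 00.
K' ⊕ ipad = 59 70 36 36.
Inner input = 59 70 36 36 ∥ cd d8 d4 06.
Inner hash: sum = 89+112+54+54+205+216+212+6 = 948 → 03 b4.

03b4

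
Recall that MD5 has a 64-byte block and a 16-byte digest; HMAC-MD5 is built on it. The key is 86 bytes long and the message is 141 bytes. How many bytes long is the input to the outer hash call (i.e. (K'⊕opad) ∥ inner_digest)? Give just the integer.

Key is 86 > 64 bytes, so it is hashed to 16 bytes then zero-padded to 64: |K'| = 64.
Outer input = (K'⊕opad) ∥ H(inner) → 64 + 16 = 80 bytes.

80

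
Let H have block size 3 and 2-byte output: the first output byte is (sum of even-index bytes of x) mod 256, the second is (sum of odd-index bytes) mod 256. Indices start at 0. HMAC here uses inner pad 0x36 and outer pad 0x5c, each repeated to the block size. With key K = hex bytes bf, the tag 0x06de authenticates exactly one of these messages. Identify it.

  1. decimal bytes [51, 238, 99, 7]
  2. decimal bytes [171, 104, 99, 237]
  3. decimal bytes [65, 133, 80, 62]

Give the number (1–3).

3

Key hex bytes bf is 1 byte ≤ B = 3; zero-pad to 3 bytes: K' = bf 00 00.
K' ⊕ ipad = 89 36 36; K' ⊕ opad = e3 5c 5c.
m1: inner = H(89 36 36 33 ee 63 07) = b4 cc; tag = H(e3 5c 5c b4 cc) = 0b10
m2: inner = H(89 36 36 ab 68 63 ed) = 14 44; tag = H(e3 5c 5c 14 44) = 8370
m3: inner = H(89 36 36 41 85 50 3e) = 82 c7; tag = H(e3 5c 5c 82 c7) = 06de ← matches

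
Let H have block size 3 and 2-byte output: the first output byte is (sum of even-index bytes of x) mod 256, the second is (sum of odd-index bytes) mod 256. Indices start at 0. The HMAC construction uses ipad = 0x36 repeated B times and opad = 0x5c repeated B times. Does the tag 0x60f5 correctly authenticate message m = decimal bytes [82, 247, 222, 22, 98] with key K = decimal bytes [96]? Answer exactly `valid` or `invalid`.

Key decimal bytes [96] = 60 is 1 byte ≤ B = 3; zero-pad to 3 bytes: K' = 60 00 00.
K' ⊕ ipad = 56 36 36; K' ⊕ opad = 3c 5c 5c.
Inner hash: even-index sum = 409 mod 256 = 153; odd-index sum = 456 mod 256 = 200 → 99 c8.
Outer hash (recomputed tag): even-index sum = 352 mod 256 = 96; odd-index sum = 245 mod 256 = 245 → 60 f5.
Recomputed tag = 60f5; claimed = 60f5 → match.

valid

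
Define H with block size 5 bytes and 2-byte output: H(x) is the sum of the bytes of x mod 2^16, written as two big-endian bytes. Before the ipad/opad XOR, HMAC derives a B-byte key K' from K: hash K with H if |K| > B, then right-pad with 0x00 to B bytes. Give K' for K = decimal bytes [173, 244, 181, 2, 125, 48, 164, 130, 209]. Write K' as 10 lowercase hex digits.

04fc000000

|K| = 9 > B = 5, so first hash the key.
H(K): sum = 173+244+181+2+125+48+164+130+209 = 1276 → 04 fc.
Zero-pad H(K) = 04 fc to 5 bytes: K' = 04 fc 00 00 00.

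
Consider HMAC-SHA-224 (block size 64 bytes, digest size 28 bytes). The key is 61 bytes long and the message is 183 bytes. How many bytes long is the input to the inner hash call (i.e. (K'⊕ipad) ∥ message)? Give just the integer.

Key is 61 ≤ 64 bytes, zero-padded: |K'| = 64.
Inner input = (K'⊕ipad) ∥ m → 64 + 183 = 247 bytes.

247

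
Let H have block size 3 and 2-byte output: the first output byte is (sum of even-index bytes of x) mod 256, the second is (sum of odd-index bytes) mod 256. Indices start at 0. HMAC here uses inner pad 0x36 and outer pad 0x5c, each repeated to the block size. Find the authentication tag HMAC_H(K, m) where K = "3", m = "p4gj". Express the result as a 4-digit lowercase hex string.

Key "3" = 33 is 1 byte ≤ B = 3; zero-pad to 3 bytes: K' = 33 00 00.
K' ⊕ ipad = 05 36 36.  K' ⊕ opad = 6f 5c 5c.
Inner input = (K'⊕ipad) ∥ m = 05 36 36 ∥ 70 34 67 6a.
Inner hash: even-index sum = 217 mod 256 = 217; odd-index sum = 269 mod 256 = 13 → d9 0d.
Outer input = (K'⊕opad) ∥ inner = 6f 5c 5c ∥ d9 0d.
Outer hash (tag): even-index sum = 216 mod 256 = 216; odd-index sum = 309 mod 256 = 53 → d8 35.

d835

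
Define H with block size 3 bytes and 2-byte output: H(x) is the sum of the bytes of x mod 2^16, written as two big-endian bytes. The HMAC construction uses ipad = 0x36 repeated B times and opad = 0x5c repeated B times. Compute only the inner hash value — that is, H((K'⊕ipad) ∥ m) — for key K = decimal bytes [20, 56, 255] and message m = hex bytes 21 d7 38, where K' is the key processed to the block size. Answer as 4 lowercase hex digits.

0229

Key decimal bytes [20, 56, 255] = 14 38 ff is exactly B = 3 bytes: K' = 14 38 ff.
K' ⊕ ipad = 22 0e c9.
Inner input = 22 0e c9 ∥ 21 d7 38.
Inner hash: sum = 34+14+201+33+215+56 = 553 → 02 29.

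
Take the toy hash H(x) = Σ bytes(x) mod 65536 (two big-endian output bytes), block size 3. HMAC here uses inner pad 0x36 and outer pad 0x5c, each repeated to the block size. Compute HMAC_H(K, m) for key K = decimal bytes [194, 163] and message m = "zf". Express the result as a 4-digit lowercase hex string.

029a

Key decimal bytes [194, 163] = c2 a3 is 2 bytes ≤ B = 3; zero-pad to 3 bytes: K' = c2 a3 00.
K' ⊕ ipad = f4 95 36.  K' ⊕ opad = 9e ff 5c.
Inner input = (K'⊕ipad) ∥ m = f4 95 36 ∥ 7a 66.
Inner hash: sum = 244+149+54+122+102 = 671 → 02 9f.
Outer input = (K'⊕opad) ∥ inner = 9e ff 5c ∥ 02 9f.
Outer hash (tag): sum = 158+255+92+2+159 = 666 → 02 9a.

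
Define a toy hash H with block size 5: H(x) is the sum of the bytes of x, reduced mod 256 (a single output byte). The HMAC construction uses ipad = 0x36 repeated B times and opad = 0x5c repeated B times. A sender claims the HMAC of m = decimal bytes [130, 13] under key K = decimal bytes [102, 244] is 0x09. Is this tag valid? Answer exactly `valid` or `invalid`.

invalid

Key decimal bytes [102, 244] = 66 f4 is 2 bytes ≤ B = 5; zero-pad to 5 bytes: K' = 66 f4 00 00 00.
K' ⊕ ipad = 50 c2 36 36 36; K' ⊕ opad = 3a a8 5c 5c 5c.
Inner hash: sum = 80+194+54+54+54+130+13 = 579; mod 256 = 67 → 43.
Outer hash (recomputed tag): sum = 58+168+92+92+92+67 = 569; mod 256 = 57 → 39.
Recomputed tag = 39; claimed = 09 → mismatch.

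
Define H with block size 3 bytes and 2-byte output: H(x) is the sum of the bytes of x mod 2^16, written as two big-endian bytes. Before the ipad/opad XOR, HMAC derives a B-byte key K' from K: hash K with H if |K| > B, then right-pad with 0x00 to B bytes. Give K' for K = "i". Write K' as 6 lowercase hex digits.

690000

Key "i" = 69 is 1 byte ≤ B = 3; zero-pad to 3 bytes: K' = 69 00 00.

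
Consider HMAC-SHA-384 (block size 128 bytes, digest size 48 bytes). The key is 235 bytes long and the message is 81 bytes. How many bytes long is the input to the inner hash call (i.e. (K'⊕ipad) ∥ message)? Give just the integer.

Key is 235 > 128 bytes, so it is hashed to 48 bytes then zero-padded to 128: |K'| = 128.
Inner input = (K'⊕ipad) ∥ m → 128 + 81 = 209 bytes.

209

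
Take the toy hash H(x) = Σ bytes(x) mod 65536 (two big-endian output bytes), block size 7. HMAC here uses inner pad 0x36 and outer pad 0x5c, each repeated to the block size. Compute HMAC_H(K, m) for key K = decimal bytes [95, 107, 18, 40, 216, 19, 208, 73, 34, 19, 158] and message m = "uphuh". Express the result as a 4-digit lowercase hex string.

0310

Key decimal bytes [95, 107, 18, 40, 216, 19, 208, 73, 34, 19, 158] = 5f 6b 12 28 d8 13 d0 49 22 13 9e is 11 bytes > B = 7, so hash it first: H(key) = 03 db, then zero-pad to 7 bytes: K' = 03 db 00 00 00 00 00.
K' ⊕ ipad = 35 ed 36 36 36 36 36.  K' ⊕ opad = 5f 87 5c 5c 5c 5c 5c.
Inner input = (K'⊕ipad) ∥ m = 35 ed 36 36 36 36 36 ∥ 75 70 68 75 68.
Inner hash: sum = 53+237+54+54+54+54+54+117+112+104+117+104 = 1114 → 04 5a.
Outer input = (K'⊕opad) ∥ inner = 5f 87 5c 5c 5c 5c 5c ∥ 04 5a.
Outer hash (tag): sum = 95+135+92+92+92+92+92+4+90 = 784 → 03 10.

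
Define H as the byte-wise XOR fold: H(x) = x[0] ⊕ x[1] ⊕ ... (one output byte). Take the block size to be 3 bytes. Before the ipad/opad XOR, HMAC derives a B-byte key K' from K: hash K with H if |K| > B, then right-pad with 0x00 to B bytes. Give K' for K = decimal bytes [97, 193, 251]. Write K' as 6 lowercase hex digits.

Key decimal bytes [97, 193, 251] = 61 c1 fb is exactly B = 3 bytes: K' = 61 c1 fb.

61c1fb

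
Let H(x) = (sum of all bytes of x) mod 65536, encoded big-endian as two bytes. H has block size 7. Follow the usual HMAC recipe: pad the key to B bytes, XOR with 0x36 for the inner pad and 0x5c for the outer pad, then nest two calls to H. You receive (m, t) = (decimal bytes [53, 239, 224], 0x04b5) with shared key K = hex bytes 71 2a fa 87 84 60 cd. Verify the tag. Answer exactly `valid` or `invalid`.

valid

Key hex bytes 71 2a fa 87 84 60 cd is exactly B = 7 bytes: K' = 71 2a fa 87 84 60 cd.
K' ⊕ ipad = 47 1c cc b1 b2 56 fb; K' ⊕ opad = 2d 76 a6 db d8 3c 91.
Inner hash: sum = 71+28+204+177+178+86+251+53+239+224 = 1511 → 05 e7.
Outer hash (recomputed tag): sum = 45+118+166+219+216+60+145+5+231 = 1205 → 04 b5.
Recomputed tag = 04b5; claimed = 04b5 → match.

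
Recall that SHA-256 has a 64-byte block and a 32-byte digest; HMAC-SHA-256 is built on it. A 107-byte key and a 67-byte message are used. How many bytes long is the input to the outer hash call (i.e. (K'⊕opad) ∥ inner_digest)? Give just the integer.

Key is 107 > 64 bytes, so it is hashed to 32 bytes then zero-padded to 64: |K'| = 64.
Outer input = (K'⊕opad) ∥ H(inner) → 64 + 32 = 96 bytes.

96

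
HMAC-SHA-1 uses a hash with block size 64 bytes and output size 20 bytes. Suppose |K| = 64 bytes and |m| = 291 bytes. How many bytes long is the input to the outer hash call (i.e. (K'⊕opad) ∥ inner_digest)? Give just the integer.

Key is 64 ≤ 64 bytes, zero-padded: |K'| = 64.
Outer input = (K'⊕opad) ∥ H(inner) → 64 + 20 = 84 bytes.

84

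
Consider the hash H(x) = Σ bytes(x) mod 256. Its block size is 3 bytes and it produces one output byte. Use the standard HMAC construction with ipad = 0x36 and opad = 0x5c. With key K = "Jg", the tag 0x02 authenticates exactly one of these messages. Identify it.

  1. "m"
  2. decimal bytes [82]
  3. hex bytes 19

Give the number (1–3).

2

Key "Jg" = 4a 67 is 2 bytes ≤ B = 3; zero-pad to 3 bytes: K' = 4a 67 00.
K' ⊕ ipad = 7c 51 36; K' ⊕ opad = 16 3b 5c.
m1: inner = H(7c 51 36 6d) = 70; tag = H(16 3b 5c 70) = 1d
m2: inner = H(7c 51 36 52) = 55; tag = H(16 3b 5c 55) = 02 ← matches
m3: inner = H(7c 51 36 19) = 1c; tag = H(16 3b 5c 1c) = c9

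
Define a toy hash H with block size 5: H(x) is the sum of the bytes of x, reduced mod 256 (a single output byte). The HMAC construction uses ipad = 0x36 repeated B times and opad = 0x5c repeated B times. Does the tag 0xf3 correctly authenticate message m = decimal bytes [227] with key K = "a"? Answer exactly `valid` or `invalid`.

invalid

Key "a" = 61 is 1 byte ≤ B = 5; zero-pad to 5 bytes: K' = 61 00 00 00 00.
K' ⊕ ipad = 57 36 36 36 36; K' ⊕ opad = 3d 5c 5c 5c 5c.
Inner hash: sum = 87+54+54+54+54+227 = 530; mod 256 = 18 → 12.
Outer hash (recomputed tag): sum = 61+92+92+92+92+18 = 447; mod 256 = 191 → bf.
Recomputed tag = bf; claimed = f3 → mismatch.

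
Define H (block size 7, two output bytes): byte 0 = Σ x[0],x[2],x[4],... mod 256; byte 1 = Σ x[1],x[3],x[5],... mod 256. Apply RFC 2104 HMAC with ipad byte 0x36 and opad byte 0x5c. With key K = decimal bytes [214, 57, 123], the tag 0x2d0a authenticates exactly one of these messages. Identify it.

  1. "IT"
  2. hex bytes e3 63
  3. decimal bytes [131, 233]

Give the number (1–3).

Key decimal bytes [214, 57, 123] = d6 39 7b is 3 bytes ≤ B = 7; zero-pad to 7 bytes: K' = d6 39 7b 00 00 00 00.
K' ⊕ ipad = e0 0f 4d 36 36 36 36; K' ⊕ opad = 8a 65 27 5c 5c 5c 5c.
m1: inner = H(e0 0f 4d 36 36 36 36 49 54) = ed c4; tag = H(8a 65 27 5c 5c 5c 5c ed c4) = 2d0a ← matches
m2: inner = H(e0 0f 4d 36 36 36 36 e3 63) = fc 5e; tag = H(8a 65 27 5c 5c 5c 5c fc 5e) = c719
m3: inner = H(e0 0f 4d 36 36 36 36 83 e9) = 82 fe; tag = H(8a 65 27 5c 5c 5c 5c 82 fe) = 679f

1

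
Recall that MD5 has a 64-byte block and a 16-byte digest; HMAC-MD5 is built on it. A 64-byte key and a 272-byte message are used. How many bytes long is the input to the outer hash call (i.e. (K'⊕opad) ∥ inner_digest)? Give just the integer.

80

Key is 64 ≤ 64 bytes, zero-padded: |K'| = 64.
Outer input = (K'⊕opad) ∥ H(inner) → 64 + 16 = 80 bytes.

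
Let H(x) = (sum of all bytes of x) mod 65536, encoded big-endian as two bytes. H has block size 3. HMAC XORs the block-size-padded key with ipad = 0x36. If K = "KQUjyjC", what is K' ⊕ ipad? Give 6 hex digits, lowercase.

34b736

Key "KQUjyjC" = 4b 51 55 6a 79 6a 43 is 7 bytes > B = 3, so hash it first: H(key) = 02 81, then zero-pad to 3 bytes: K' = 02 81 00.
XOR each byte with 0x36: 02⊕36=34, 81⊕36=b7, 00⊕36=36.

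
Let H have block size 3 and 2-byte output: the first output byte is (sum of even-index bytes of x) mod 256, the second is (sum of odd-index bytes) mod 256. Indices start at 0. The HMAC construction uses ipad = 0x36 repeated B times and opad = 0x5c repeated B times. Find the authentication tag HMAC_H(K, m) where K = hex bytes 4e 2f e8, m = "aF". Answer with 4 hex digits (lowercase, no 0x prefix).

400f

Key hex bytes 4e 2f e8 is exactly B = 3 bytes: K' = 4e 2f e8.
K' ⊕ ipad = 78 19 de.  K' ⊕ opad = 12 73 b4.
Inner input = (K'⊕ipad) ∥ m = 78 19 de ∥ 61 46.
Inner hash: even-index sum = 412 mod 256 = 156; odd-index sum = 122 mod 256 = 122 → 9c 7a.
Outer input = (K'⊕opad) ∥ inner = 12 73 b4 ∥ 9c 7a.
Outer hash (tag): even-index sum = 320 mod 256 = 64; odd-index sum = 271 mod 256 = 15 → 40 0f.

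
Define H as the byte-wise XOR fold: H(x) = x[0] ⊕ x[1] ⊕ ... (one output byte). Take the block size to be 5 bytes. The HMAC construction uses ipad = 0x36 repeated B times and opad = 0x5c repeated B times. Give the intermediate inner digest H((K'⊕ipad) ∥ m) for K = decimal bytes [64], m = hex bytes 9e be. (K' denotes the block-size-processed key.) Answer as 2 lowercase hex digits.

56

Key decimal bytes [64] = 40 is 1 byte ≤ B = 5; zero-pad to 5 bytes: K' = 40 00 00 00 00.
K' ⊕ ipad = 76 36 36 36 36.
Inner input = 76 36 36 36 36 ∥ 9e be.
Inner hash: XOR 76⊕36⊕36⊕36⊕36⊕9e⊕be = 56.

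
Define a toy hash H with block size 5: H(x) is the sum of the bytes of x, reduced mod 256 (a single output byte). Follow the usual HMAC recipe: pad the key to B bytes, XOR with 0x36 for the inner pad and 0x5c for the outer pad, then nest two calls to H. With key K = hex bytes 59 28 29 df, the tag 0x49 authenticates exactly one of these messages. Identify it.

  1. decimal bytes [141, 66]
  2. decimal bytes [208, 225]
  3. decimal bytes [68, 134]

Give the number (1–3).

Key hex bytes 59 28 29 df is 4 bytes ≤ B = 5; zero-pad to 5 bytes: K' = 59 28 29 df 00.
K' ⊕ ipad = 6f 1e 1f e9 36; K' ⊕ opad = 05 74 75 83 5c.
m1: inner = H(6f 1e 1f e9 36 8d 42) = 9a; tag = H(05 74 75 83 5c 9a) = 67
m2: inner = H(6f 1e 1f e9 36 d0 e1) = 7c; tag = H(05 74 75 83 5c 7c) = 49 ← matches
m3: inner = H(6f 1e 1f e9 36 44 86) = 95; tag = H(05 74 75 83 5c 95) = 62

2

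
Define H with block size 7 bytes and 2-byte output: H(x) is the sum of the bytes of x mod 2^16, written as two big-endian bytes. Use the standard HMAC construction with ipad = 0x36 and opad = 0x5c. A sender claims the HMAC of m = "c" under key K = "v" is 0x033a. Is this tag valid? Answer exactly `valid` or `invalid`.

valid

Key "v" = 76 is 1 byte ≤ B = 7; zero-pad to 7 bytes: K' = 76 00 00 00 00 00 00.
K' ⊕ ipad = 40 36 36 36 36 36 36; K' ⊕ opad = 2a 5c 5c 5c 5c 5c 5c.
Inner hash: sum = 64+54+54+54+54+54+54+99 = 487 → 01 e7.
Outer hash (recomputed tag): sum = 42+92+92+92+92+92+92+1+231 = 826 → 03 3a.
Recomputed tag = 033a; claimed = 033a → match.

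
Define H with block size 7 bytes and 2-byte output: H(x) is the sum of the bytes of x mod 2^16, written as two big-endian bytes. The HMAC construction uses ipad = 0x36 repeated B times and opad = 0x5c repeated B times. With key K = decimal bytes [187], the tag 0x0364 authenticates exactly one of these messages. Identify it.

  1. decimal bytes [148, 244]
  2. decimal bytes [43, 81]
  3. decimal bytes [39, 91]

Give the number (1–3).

Key decimal bytes [187] = bb is 1 byte ≤ B = 7; zero-pad to 7 bytes: K' = bb 00 00 00 00 00 00.
K' ⊕ ipad = 8d 36 36 36 36 36 36; K' ⊕ opad = e7 5c 5c 5c 5c 5c 5c.
m1: inner = H(8d 36 36 36 36 36 36 94 f4) = 03 59; tag = H(e7 5c 5c 5c 5c 5c 5c 03 59) = 036b
m2: inner = H(8d 36 36 36 36 36 36 2b 51) = 02 4d; tag = H(e7 5c 5c 5c 5c 5c 5c 02 4d) = 035e
m3: inner = H(8d 36 36 36 36 36 36 27 5b) = 02 53; tag = H(e7 5c 5c 5c 5c 5c 5c 02 53) = 0364 ← matches

3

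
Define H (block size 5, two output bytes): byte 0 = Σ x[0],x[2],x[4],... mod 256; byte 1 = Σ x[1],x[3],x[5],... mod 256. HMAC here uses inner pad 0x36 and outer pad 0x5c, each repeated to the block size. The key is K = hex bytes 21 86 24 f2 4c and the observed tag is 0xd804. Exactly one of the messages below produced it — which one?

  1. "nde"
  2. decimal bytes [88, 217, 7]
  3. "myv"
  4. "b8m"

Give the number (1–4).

Key hex bytes 21 86 24 f2 4c is exactly B = 5 bytes: K' = 21 86 24 f2 4c.
K' ⊕ ipad = 17 b0 12 c4 7a; K' ⊕ opad = 7d da 78 ae 10.
m1: inner = H(17 b0 12 c4 7a 6e 64 65) = 07 47; tag = H(7d da 78 ae 10 07 47) = 4c8f
m2: inner = H(17 b0 12 c4 7a 58 d9 07) = 7c d3; tag = H(7d da 78 ae 10 7c d3) = d804 ← matches
m3: inner = H(17 b0 12 c4 7a 6d 79 76) = 1c 57; tag = H(7d da 78 ae 10 1c 57) = 5ca4
m4: inner = H(17 b0 12 c4 7a 62 38 6d) = db 43; tag = H(7d da 78 ae 10 db 43) = 4863

2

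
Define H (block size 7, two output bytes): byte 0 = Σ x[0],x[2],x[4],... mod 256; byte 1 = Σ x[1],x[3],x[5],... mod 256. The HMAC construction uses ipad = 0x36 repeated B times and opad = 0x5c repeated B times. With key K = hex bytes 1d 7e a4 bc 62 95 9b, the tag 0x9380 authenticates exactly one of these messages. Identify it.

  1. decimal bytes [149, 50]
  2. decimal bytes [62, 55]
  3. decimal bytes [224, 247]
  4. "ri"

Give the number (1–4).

Key hex bytes 1d 7e a4 bc 62 95 9b is exactly B = 7 bytes: K' = 1d 7e a4 bc 62 95 9b.
K' ⊕ ipad = 2b 48 92 8a 54 a3 ad; K' ⊕ opad = 41 22 f8 e0 3e c9 c7.
m1: inner = H(2b 48 92 8a 54 a3 ad 95 32) = f0 0a; tag = H(41 22 f8 e0 3e c9 c7 f0 0a) = 48bb
m2: inner = H(2b 48 92 8a 54 a3 ad 3e 37) = f5 b3; tag = H(41 22 f8 e0 3e c9 c7 f5 b3) = f1c0
m3: inner = H(2b 48 92 8a 54 a3 ad e0 f7) = b5 55; tag = H(41 22 f8 e0 3e c9 c7 b5 55) = 9380 ← matches
m4: inner = H(2b 48 92 8a 54 a3 ad 72 69) = 27 e7; tag = H(41 22 f8 e0 3e c9 c7 27 e7) = 25f2

3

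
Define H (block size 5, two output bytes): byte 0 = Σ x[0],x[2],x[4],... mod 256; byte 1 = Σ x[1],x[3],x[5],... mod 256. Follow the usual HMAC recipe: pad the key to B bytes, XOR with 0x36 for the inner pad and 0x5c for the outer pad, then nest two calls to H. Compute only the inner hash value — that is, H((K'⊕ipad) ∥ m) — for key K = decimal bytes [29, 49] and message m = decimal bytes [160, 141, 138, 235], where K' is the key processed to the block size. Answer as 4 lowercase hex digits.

0f67

Key decimal bytes [29, 49] = 1d 31 is 2 bytes ≤ B = 5; zero-pad to 5 bytes: K' = 1d 31 00 00 00.
K' ⊕ ipad = 2b 07 36 36 36.
Inner input = 2b 07 36 36 36 ∥ a0 8d 8a eb.
Inner hash: even-index sum = 527 mod 256 = 15; odd-index sum = 359 mod 256 = 103 → 0f 67.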